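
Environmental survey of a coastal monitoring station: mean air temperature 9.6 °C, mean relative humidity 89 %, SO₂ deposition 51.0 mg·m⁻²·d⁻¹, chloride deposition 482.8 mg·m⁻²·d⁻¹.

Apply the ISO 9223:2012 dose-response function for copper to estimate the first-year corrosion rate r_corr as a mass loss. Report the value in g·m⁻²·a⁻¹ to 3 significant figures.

copper: temperature factor f = +0.126·(-0.4) = -0.0504
  Pd branch = 0.0053·Pd^0.26·e^(0.059·RH+f) = 2.672 μm/a
  Cl⁻ term: 0.01025·482.8^0.27·exp(0.036·89+0.049·9.6) = 2.143
  sum: 2.672 + 2.143 → r_corr = 4.815 μm/a
Convert to mass loss: 4.815 μm/a × 8.96 g/cm³ = 43.15 g·m⁻²·a⁻¹

r_corr = 43.1 g·m⁻²·a⁻¹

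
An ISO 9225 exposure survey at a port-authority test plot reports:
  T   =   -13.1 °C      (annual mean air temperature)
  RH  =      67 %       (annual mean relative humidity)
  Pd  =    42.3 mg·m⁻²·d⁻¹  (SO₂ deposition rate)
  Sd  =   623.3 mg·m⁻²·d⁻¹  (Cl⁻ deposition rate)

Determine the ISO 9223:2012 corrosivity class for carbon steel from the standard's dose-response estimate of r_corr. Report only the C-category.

C3

carbon steel: T≤10 °C ⇒ hinge +0.150·(-13.1−10) = -3.4650
  sulphur-dioxide contribution → 1.482 μm/a
  chloride contribution → 29.78 μm/a
  total first-year rate 31.26 μm/a
ISO 9223 Table 2 (carbon steel): 25 < 31.3 ≤ 50 μm/a ⇒ C3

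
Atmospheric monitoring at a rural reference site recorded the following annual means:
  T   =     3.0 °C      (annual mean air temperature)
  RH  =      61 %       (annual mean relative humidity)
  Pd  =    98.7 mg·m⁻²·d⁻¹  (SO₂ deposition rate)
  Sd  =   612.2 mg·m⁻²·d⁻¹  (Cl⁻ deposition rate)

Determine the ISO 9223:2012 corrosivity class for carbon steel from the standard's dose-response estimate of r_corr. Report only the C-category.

carbon steel: temperature factor f = +0.150·(-7.0) = -1.0500
  sulphur-dioxide contribution → 22.85 μm/a
  chloride contribution → 46.01 μm/a
  total first-year rate 68.86 μm/a
68.9 μm/a falls in (50, 80] for carbon steel → category C4

C4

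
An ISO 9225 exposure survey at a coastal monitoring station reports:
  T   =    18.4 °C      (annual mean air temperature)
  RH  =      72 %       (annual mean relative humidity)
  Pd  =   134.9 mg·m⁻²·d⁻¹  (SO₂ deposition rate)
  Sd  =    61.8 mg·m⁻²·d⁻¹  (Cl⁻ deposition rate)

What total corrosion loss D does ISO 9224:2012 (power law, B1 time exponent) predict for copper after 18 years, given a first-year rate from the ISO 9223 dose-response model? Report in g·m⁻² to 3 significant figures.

copper: T>10 °C ⇒ hinge -0.080·(18.4−10) = -0.6720
  SO₂ term: 0.0053·134.9^0.26·exp(0.059·72-0.6720) = 0.6778
  Sd branch = 0.01025·Sd^0.27·e^(0.036·RH+0.049·T) = 1.027 μm/a
  sum: 0.6778 + 1.027 → r_corr = 1.705 μm/a
Long-term exponent b (ISO 9224 Table 2, B1) = 0.667
  D(18) = 1.705 × 18^0.667 = 1.705 × 6.875 = 11.72 μm
  Mass loss = 11.72 μm × 8.96 g/cm³ = 105 g·m⁻²

D(18) = 105 g·m⁻²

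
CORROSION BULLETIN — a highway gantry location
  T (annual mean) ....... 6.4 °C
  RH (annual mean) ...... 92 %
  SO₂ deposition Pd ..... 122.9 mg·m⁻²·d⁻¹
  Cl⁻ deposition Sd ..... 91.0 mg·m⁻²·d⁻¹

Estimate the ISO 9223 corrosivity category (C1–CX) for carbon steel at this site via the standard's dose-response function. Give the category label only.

C5

carbon steel: f(T) = +0.150·(T−10) [T≤10 °C] = -0.5400
  Pd branch = 1.77·Pd^0.52·e^(0.02·RH+f) = 79.27 μm/a
  Sd branch = 0.102·Sd^0.62·e^(0.033·RH+0.04·T) = 44.97 μm/a
  r_corr = 79.27 + 44.97 = 124.2 μm/a
ISO 9223 Table 2 (carbon steel): 80 < 124 ≤ 200 μm/a ⇒ C5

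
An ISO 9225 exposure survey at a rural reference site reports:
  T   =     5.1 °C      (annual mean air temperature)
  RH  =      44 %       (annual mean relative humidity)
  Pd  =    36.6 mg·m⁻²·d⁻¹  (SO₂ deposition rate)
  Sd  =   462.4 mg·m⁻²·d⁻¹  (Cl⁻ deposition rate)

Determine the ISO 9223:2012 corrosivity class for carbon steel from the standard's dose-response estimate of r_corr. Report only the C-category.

C3

carbon steel: f(T) = +0.150·(T−10) [T≤10 °C] = -0.7350
  Pd branch = 1.77·Pd^0.52·e^(0.02·RH+f) = 13.3 μm/a
  Sd branch = 0.102·Sd^0.62·e^(0.033·RH+0.04·T) = 23.99 μm/a
  sum: 13.3 + 23.99 → r_corr = 37.3 μm/a
ISO 9223 Table 2 (carbon steel): 25 < 37.3 ≤ 50 μm/a ⇒ C3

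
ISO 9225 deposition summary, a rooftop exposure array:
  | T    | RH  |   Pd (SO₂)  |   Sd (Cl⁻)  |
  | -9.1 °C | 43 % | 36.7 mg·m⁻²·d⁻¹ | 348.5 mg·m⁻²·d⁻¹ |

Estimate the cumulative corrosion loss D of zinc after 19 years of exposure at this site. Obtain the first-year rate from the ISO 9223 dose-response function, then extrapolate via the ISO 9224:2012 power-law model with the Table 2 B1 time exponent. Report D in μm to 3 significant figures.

D(19) = 5.92 μm

zinc: temperature factor f = +0.038·(-19.1) = -0.7258
  sulphur-dioxide contribution → 0.2202 μm/a
  chloride contribution → 0.3203 μm/a
  total first-year rate 0.5405 μm/a
Long-term exponent b (ISO 9224 Table 2, B1) = 0.813
  D(19) = 0.5405 × 19^0.813 = 0.5405 × 10.96 = 5.922 μm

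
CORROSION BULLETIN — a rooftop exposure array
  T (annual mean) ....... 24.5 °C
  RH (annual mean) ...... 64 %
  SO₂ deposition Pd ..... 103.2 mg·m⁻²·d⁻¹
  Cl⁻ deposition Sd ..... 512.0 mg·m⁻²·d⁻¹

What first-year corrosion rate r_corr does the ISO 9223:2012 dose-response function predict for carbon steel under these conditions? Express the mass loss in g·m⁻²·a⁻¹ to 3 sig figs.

carbon steel: T>10 °C ⇒ hinge -0.054·(24.5−10) = -0.7830
  sulphur-dioxide contribution → 32.43 μm/a
  chloride contribution → 107.4 μm/a
  total first-year rate 139.9 μm/a
Convert to mass loss: 139.9 μm/a × 7.85 g/cm³ = 1098 g·m⁻²·a⁻¹

r_corr = 1.10e+03 g·m⁻²·a⁻¹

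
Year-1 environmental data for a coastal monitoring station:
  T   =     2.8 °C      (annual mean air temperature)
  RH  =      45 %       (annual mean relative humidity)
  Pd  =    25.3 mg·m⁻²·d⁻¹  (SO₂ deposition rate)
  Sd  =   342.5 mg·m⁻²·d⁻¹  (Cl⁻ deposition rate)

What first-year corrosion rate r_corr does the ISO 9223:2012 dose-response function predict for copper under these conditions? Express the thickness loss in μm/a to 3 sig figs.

r_corr = 0.358 μm/a

copper: temperature factor f = +0.126·(-7.2) = -0.9072
  SO₂ term: 0.0053·25.3^0.26·exp(0.059·45-0.9072) = 0.07049
  Cl⁻ term: 0.01025·342.5^0.27·exp(0.036·45+0.049·2.8) = 0.2872
  r_corr = 0.07049 + 0.2872 = 0.3577 μm/a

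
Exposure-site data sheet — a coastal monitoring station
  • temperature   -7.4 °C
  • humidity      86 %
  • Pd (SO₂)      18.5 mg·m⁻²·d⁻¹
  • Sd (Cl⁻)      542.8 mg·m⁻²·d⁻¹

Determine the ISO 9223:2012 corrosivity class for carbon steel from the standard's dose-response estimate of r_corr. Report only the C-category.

C4

carbon steel: temperature factor f = +0.150·(-17.4) = -2.6100
  SO₂ term: 1.77·18.5^0.52·exp(0.02·86-2.6100) = 3.314
  Cl⁻ term: 0.102·542.8^0.62·exp(0.033·86+0.04·-7.4) = 64.28
  r_corr = 3.314 + 64.28 = 67.59 μm/a
67.6 μm/a falls in (50, 80] for carbon steel → category C4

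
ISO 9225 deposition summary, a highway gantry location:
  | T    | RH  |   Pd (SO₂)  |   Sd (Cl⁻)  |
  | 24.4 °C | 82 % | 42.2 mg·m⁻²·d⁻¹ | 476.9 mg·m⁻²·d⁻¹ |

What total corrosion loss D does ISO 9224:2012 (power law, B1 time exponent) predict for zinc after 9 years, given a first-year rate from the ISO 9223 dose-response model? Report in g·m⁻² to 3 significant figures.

zinc: T>10 °C ⇒ hinge -0.071·(24.4−10) = -1.0224
  Pd branch = 0.0129·Pd^0.44·e^(0.046·RH+f) = 1.047 μm/a
  Cl⁻ term: 0.0175·476.9^0.57·exp(0.008·82+0.085·24.4) = 9.023
  r_corr = 1.047 + 9.023 = 10.07 μm/a
ISO 9224: D(t) = r_corr · t^b with b = 0.813 (zinc, B1)
  D(9) = 10.07 × 9^0.813 = 10.07 × 5.968 = 60.09 μm
  Mass loss = 60.09 μm × 7.14 g/cm³ = 429.1 g·m⁻²

D(9) = 429 g·m⁻²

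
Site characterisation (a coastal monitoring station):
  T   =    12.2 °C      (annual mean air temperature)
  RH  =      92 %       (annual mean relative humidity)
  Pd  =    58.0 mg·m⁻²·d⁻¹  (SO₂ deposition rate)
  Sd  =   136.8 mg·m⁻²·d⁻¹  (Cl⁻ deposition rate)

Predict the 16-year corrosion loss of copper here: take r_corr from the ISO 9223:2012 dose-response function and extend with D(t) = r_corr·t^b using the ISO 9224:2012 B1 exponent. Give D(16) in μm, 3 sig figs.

copper: T>10 °C ⇒ hinge -0.080·(12.2−10) = -0.1760
  sulphur-dioxide contribution → 2.909 μm/a
  chloride contribution → 1.93 μm/a
  total first-year rate 4.838 μm/a
Power-law: D(16) = r_corr · 16^0.667
  D(16) = 4.838 × 16^0.667 = 4.838 × 6.355 = 30.75 μm

D(16) = 30.7 μm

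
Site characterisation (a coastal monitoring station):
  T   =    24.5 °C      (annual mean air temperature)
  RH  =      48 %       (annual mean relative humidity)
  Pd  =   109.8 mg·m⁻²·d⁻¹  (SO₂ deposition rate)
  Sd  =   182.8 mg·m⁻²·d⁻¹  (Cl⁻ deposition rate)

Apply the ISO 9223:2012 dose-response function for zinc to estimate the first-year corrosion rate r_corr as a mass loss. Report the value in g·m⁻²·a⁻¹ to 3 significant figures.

zinc: T>10 °C ⇒ hinge -0.071·(24.5−10) = -1.0295
  SO₂ term: 0.0129·109.8^0.44·exp(0.046·48-1.0295) = 0.3313
  Cl⁻ term: 0.0175·182.8^0.57·exp(0.008·48+0.085·24.5) = 4.014
  r_corr = 0.3313 + 4.014 = 4.345 μm/a
Convert to mass loss: 4.345 μm/a × 7.14 g/cm³ = 31.02 g·m⁻²·a⁻¹

r_corr = 31.0 g·m⁻²·a⁻¹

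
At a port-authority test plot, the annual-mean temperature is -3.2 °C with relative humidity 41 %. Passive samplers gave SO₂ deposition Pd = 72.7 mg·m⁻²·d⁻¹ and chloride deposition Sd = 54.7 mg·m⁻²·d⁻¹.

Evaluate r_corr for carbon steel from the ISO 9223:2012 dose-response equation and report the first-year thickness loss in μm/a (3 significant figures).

carbon steel: temperature factor f = +0.150·(-13.2) = -1.9800
  SO₂ term: 1.77·72.7^0.52·exp(0.02·41-1.9800) = 5.155
  Cl⁻ term: 0.102·54.7^0.62·exp(0.033·41+0.04·-3.2) = 4.151
  sum: 5.155 + 4.151 → r_corr = 9.306 μm/a

r_corr = 9.31 μm/a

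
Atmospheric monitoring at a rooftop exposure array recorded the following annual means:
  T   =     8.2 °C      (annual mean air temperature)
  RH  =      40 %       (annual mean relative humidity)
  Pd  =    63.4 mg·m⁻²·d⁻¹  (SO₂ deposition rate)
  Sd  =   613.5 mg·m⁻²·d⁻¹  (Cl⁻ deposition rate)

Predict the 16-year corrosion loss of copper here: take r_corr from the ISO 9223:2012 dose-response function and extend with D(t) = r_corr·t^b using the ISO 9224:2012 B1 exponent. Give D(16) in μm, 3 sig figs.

D(16) = 3.16 μm

copper: temperature factor f = +0.126·(-1.8) = -0.2268
  SO₂ term: 0.0053·63.4^0.26·exp(0.059·40-0.2268) = 0.1316
  Cl⁻ term: 0.01025·613.5^0.27·exp(0.036·40+0.049·8.2) = 0.3659
  sum: 0.1316 + 0.3659 → r_corr = 0.4975 μm/a
ISO 9224: D(t) = r_corr · t^b with b = 0.667 (copper, B1)
  D(16) = 0.4975 × 16^0.667 = 0.4975 × 6.355 = 3.162 μm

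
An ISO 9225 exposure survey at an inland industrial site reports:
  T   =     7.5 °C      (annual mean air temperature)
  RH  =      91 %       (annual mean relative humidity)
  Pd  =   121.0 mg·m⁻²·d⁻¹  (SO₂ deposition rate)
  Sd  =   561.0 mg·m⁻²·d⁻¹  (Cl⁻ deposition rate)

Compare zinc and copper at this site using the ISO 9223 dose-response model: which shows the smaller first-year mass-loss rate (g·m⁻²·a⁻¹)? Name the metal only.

zinc: f(T) = +0.038·(T−10) [T≤10 °C] = -0.0950
  sulphur-dioxide contribution → 6.364 μm/a
  chloride contribution → 2.529 μm/a
  total first-year rate 8.893 μm/a
  mass loss = 8.893 μm/a × 7.14 g/cm³ = 63.5 g·m⁻²·a⁻¹
copper: temperature factor f = +0.126·(-2.5) = -0.3150
  sulphur-dioxide contribution → 2.889 μm/a
  chloride contribution → 2.164 μm/a
  total first-year rate 5.053 μm/a
  mass loss = 5.053 μm/a × 8.96 g/cm³ = 45.28 g·m⁻²·a⁻¹
Ordering by g·m⁻²·a⁻¹: zinc (63.5) > copper (45.3)

copper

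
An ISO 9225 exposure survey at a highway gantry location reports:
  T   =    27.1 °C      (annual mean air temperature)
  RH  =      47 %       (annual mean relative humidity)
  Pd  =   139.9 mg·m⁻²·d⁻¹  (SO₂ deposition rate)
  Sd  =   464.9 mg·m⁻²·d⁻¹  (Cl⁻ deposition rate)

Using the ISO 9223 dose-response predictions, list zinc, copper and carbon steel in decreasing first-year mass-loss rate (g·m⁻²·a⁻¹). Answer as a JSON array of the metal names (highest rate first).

["carbon steel", "zinc", "copper"]

zinc: f(T) = -0.071·(T−10) [T>10 °C] = -1.2141
  sulphur-dioxide contribution → 0.2927 μm/a
  chloride contribution → 8.455 μm/a
  total first-year rate 8.748 μm/a
  mass loss = 8.748 μm/a × 7.14 g/cm³ = 62.46 g·m⁻²·a⁻¹
copper: T>10 °C ⇒ hinge -0.080·(27.1−10) = -1.3680
  sulphur-dioxide contribution → 0.07805 μm/a
  chloride contribution → 1.103 μm/a
  ⇒ r_corr(copper) = 1.181 μm/a
  mass loss = 1.181 μm/a × 8.96 g/cm³ = 10.58 g·m⁻²·a⁻¹
carbon steel: temperature factor f = -0.054·(17.1) = -0.9234
  sulphur-dioxide contribution → 23.5 μm/a
  chloride contribution → 64.08 μm/a
  total first-year rate 87.58 μm/a
  mass loss = 87.58 μm/a × 7.85 g/cm³ = 687.5 g·m⁻²·a⁻¹
Ordering by g·m⁻²·a⁻¹: carbon steel (687) > zinc (62.5) > copper (10.6)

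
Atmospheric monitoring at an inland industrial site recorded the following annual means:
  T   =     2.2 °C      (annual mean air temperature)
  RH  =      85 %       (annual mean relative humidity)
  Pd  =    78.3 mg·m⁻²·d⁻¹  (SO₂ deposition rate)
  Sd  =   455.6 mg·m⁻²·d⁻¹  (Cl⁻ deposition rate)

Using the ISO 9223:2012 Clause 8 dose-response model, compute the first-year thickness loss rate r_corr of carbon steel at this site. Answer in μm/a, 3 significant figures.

r_corr = 111 μm/a

carbon steel: temperature factor f = +0.150·(-7.8) = -1.1700
  SO₂ term: 1.77·78.3^0.52·exp(0.02·85-1.1700) = 29.03
  Cl⁻ term: 0.102·455.6^0.62·exp(0.033·85+0.04·2.2) = 81.91
  r_corr = 29.03 + 81.91 = 110.9 μm/a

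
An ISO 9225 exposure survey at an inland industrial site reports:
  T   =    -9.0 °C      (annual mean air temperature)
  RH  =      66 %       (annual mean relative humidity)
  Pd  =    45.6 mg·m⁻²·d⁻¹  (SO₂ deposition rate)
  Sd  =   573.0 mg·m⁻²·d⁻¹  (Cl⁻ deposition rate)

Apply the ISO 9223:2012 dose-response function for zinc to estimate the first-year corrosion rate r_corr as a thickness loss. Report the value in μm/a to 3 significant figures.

r_corr = 1.22 μm/a

zinc: temperature factor f = +0.038·(-19.0) = -0.7220
  SO₂ term: 0.0129·45.6^0.44·exp(0.046·66-0.7220) = 0.7006
  Cl⁻ term: 0.0175·573.0^0.57·exp(0.008·66+0.085·-9.0) = 0.5155
  r_corr = 0.7006 + 0.5155 = 1.216 μm/a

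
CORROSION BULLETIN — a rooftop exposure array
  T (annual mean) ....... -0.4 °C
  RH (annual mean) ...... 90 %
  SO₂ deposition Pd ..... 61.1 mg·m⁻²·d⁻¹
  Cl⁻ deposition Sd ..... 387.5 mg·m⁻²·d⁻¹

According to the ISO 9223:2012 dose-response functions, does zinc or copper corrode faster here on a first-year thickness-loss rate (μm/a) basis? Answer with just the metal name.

zinc

zinc: f(T) = +0.038·(T−10) [T≤10 °C] = -0.3952
  sulphur-dioxide contribution → 3.333 μm/a
  chloride contribution → 1.038 μm/a
  total first-year rate 4.371 μm/a
copper: temperature factor f = +0.126·(-10.4) = -1.3104
  sulphur-dioxide contribution → 0.8427 μm/a
  chloride contribution → 1.283 μm/a
  total first-year rate 2.125 μm/a
Ordering by μm/a: zinc (4.37) > copper (2.13)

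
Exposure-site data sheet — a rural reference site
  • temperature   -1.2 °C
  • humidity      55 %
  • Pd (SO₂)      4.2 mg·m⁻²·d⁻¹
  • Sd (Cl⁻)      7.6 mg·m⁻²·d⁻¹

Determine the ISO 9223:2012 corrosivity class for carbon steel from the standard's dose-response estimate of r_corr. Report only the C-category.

C2

carbon steel: temperature factor f = +0.150·(-11.2) = -1.6800
  sulphur-dioxide contribution → 2.09 μm/a
  chloride contribution → 2.099 μm/a
  ⇒ r_corr(carbon steel) = 4.19 μm/a
4.19 μm/a falls in (1.3, 25] for carbon steel → category C2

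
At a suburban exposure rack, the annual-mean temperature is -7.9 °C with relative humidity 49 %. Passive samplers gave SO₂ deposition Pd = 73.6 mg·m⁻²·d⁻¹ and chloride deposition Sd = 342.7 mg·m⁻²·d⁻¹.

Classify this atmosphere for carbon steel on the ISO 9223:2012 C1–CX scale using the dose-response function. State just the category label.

carbon steel: temperature factor f = +0.150·(-17.9) = -2.6850
  SO₂ term: 1.77·73.6^0.52·exp(0.02·49-2.6850) = 3.008
  Sd branch = 0.102·Sd^0.62·e^(0.033·RH+0.04·T) = 13.97 μm/a
  r_corr = 3.008 + 13.97 = 16.98 μm/a
17 μm/a falls in (1.3, 25] for carbon steel → category C2

C2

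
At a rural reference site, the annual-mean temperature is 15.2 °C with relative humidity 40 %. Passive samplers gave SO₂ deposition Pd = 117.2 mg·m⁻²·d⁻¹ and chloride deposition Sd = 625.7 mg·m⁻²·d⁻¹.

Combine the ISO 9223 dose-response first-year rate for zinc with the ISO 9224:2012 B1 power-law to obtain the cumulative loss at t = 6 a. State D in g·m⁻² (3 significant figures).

zinc: T>10 °C ⇒ hinge -0.071·(15.2−10) = -0.3692
  sulphur-dioxide contribution → 0.4567 μm/a
  chloride contribution → 3.444 μm/a
  total first-year rate 3.901 μm/a
Long-term exponent b (ISO 9224 Table 2, B1) = 0.813
  D(6) = 3.901 × 6^0.813 = 3.901 × 4.292 = 16.74 μm
  Mass loss = 16.74 μm × 7.14 g/cm³ = 119.5 g·m⁻²

D(6) = 120 g·m⁻²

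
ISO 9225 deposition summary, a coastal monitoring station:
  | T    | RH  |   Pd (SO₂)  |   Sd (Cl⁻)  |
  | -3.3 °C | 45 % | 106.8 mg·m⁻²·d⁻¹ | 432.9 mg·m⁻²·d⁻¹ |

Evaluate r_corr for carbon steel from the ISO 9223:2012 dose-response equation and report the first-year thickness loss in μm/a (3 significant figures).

carbon steel: T≤10 °C ⇒ hinge +0.150·(-3.3−10) = -1.9950
  Pd branch = 1.77·Pd^0.52·e^(0.02·RH+f) = 6.719 μm/a
  Sd branch = 0.102·Sd^0.62·e^(0.033·RH+0.04·T) = 17.01 μm/a
  sum: 6.719 + 17.01 → r_corr = 23.73 μm/a

r_corr = 23.7 μm/a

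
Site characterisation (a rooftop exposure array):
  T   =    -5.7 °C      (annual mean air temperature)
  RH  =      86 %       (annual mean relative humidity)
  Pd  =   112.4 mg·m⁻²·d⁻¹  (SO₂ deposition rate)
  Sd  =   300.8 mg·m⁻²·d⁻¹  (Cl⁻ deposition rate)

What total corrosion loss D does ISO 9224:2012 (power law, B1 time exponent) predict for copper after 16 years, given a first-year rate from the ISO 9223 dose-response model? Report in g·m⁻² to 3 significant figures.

D(16) = 68.3 g·m⁻²

copper: f(T) = +0.126·(T−10) [T≤10 °C] = -1.9782
  SO₂ term: 0.0053·112.4^0.26·exp(0.059·86-1.9782) = 0.3999
  Sd branch = 0.01025·Sd^0.27·e^(0.036·RH+0.049·T) = 0.8001 μm/a
  r_corr = 0.3999 + 0.8001 = 1.2 μm/a
ISO 9224: D(t) = r_corr · t^b with b = 0.667 (copper, B1)
  D(16) = 1.2 × 16^0.667 = 1.2 × 6.355 = 7.627 μm
  Mass loss = 7.627 μm × 8.96 g/cm³ = 68.33 g·m⁻²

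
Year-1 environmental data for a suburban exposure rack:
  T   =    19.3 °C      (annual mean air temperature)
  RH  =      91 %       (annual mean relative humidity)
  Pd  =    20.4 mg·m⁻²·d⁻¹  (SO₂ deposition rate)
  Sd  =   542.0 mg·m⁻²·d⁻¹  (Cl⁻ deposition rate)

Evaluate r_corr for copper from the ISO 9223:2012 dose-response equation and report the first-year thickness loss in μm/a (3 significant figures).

copper: temperature factor f = -0.080·(9.3) = -0.7440
  Pd branch = 0.0053·Pd^0.26·e^(0.059·RH+f) = 1.184 μm/a
  Cl⁻ term: 0.01025·542.0^0.27·exp(0.036·91+0.049·19.3) = 3.823
  r_corr = 1.184 + 3.823 = 5.007 μm/a

r_corr = 5.01 μm/a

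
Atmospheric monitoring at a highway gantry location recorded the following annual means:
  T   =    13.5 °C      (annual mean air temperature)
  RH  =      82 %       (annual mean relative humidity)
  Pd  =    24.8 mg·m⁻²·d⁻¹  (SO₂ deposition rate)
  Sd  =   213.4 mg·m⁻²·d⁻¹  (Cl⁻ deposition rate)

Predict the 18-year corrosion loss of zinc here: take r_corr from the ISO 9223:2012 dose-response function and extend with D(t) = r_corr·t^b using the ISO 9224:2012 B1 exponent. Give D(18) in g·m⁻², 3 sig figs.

D(18) = 304 g·m⁻²

zinc: f(T) = -0.071·(T−10) [T>10 °C] = -0.2485
  sulphur-dioxide contribution → 1.796 μm/a
  chloride contribution → 2.259 μm/a
  total first-year rate 4.055 μm/a
ISO 9224: D(t) = r_corr · t^b with b = 0.813 (zinc, B1)
  D(18) = 4.055 × 18^0.813 = 4.055 × 10.48 = 42.52 μm
  Mass loss = 42.52 μm × 7.14 g/cm³ = 303.6 g·m⁻²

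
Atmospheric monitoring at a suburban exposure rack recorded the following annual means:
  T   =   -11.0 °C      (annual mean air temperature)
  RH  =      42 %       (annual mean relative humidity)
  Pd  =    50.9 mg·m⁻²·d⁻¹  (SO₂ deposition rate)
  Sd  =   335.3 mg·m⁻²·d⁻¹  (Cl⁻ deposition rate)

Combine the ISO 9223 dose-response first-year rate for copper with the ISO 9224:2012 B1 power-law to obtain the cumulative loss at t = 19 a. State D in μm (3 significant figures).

D(19) = 1.02 μm

copper: f(T) = +0.126·(T−10) [T≤10 °C] = -2.6460
  Pd branch = 0.0053·Pd^0.26·e^(0.059·RH+f) = 0.01245 μm/a
  Cl⁻ term: 0.01025·335.3^0.27·exp(0.036·42+0.049·-11.0) = 0.1304
  sum: 0.01245 + 0.1304 → r_corr = 0.1428 μm/a
Power-law: D(19) = r_corr · 19^0.667
  D(19) = 0.1428 × 19^0.667 = 0.1428 × 7.127 = 1.018 μm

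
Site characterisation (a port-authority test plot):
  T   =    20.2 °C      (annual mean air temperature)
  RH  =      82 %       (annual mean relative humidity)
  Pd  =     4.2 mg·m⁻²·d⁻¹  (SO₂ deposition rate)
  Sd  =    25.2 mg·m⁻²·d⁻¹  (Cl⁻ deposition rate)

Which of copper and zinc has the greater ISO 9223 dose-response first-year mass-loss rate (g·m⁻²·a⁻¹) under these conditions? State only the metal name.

copper: T>10 °C ⇒ hinge -0.080·(20.2−10) = -0.8160
  SO₂ term: 0.0053·4.2^0.26·exp(0.059·82-0.8160) = 0.4296
  Sd branch = 0.01025·Sd^0.27·e^(0.036·RH+0.049·T) = 1.262 μm/a
  sum: 0.4296 + 1.262 → r_corr = 1.691 μm/a
  mass loss = 1.691 μm/a × 8.96 g/cm³ = 15.16 g·m⁻²·a⁻¹
zinc: T>10 °C ⇒ hinge -0.071·(20.2−10) = -0.7242
  Pd branch = 0.0129·Pd^0.44·e^(0.046·RH+f) = 0.511 μm/a
  Sd branch = 0.0175·Sd^0.57·e^(0.008·RH+0.085·T) = 1.181 μm/a
  sum: 0.511 + 1.181 → r_corr = 1.693 μm/a
  mass loss = 1.693 μm/a × 7.14 g/cm³ = 12.08 g·m⁻²·a⁻¹
Ordering by g·m⁻²·a⁻¹: copper (15.2) > zinc (12.1)

copper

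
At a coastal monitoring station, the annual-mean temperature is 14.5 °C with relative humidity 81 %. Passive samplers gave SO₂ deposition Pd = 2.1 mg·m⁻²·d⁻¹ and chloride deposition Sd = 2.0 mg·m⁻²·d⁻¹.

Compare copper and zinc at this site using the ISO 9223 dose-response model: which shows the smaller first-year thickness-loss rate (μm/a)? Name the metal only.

copper: temperature factor f = -0.080·(4.5) = -0.3600
  Pd branch = 0.0053·Pd^0.26·e^(0.059·RH+f) = 0.5336 μm/a
  Cl⁻ term: 0.01025·2.0^0.27·exp(0.036·81+0.049·14.5) = 0.4645
  sum: 0.5336 + 0.4645 → r_corr = 0.9981 μm/a
zinc: f(T) = -0.071·(T−10) [T>10 °C] = -0.3195
  SO₂ term: 0.0129·2.1^0.44·exp(0.046·81-0.3195) = 0.5393
  Cl⁻ term: 0.0175·2.0^0.57·exp(0.008·81+0.085·14.5) = 0.1703
  r_corr = 0.5393 + 0.1703 = 0.7096 μm/a
Ordering by μm/a: copper (0.998) > zinc (0.71)

zinc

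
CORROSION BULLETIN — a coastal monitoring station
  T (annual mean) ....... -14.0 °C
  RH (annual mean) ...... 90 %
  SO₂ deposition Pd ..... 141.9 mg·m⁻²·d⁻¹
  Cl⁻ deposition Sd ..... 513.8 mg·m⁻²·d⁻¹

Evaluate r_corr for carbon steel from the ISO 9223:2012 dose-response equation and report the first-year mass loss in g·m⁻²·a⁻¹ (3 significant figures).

r_corr = 458 g·m⁻²·a⁻¹

carbon steel: f(T) = +0.150·(T−10) [T≤10 °C] = -3.6000
  SO₂ term: 1.77·141.9^0.52·exp(0.02·90-3.6000) = 3.848
  Sd branch = 0.102·Sd^0.62·e^(0.033·RH+0.04·T) = 54.44 μm/a
  r_corr = 3.848 + 54.44 = 58.29 μm/a
Convert to mass loss: 58.29 μm/a × 7.85 g/cm³ = 457.6 g·m⁻²·a⁻¹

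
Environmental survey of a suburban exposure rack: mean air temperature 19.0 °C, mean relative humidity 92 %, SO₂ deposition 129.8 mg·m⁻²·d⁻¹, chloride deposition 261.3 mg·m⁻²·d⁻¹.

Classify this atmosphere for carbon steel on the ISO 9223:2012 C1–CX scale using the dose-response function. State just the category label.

CX

carbon steel: T>10 °C ⇒ hinge -0.054·(19.0−10) = -0.4860
  SO₂ term: 1.77·129.8^0.52·exp(0.02·92-0.4860) = 86.08
  Cl⁻ term: 0.102·261.3^0.62·exp(0.033·92+0.04·19.0) = 143.2
  r_corr = 86.08 + 143.2 = 229.2 μm/a
ISO 9223 Table 2 (carbon steel): 200 < 229 ≤ 700 μm/a ⇒ CX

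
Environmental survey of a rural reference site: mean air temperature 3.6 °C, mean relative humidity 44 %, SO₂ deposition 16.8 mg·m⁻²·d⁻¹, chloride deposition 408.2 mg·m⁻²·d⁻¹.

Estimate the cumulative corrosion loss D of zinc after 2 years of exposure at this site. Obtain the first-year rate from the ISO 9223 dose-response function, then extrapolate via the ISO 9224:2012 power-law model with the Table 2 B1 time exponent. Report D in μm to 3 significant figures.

zinc: f(T) = +0.038·(T−10) [T≤10 °C] = -0.2432
  Pd branch = 0.0129·Pd^0.44·e^(0.046·RH+f) = 0.2649 μm/a
  Cl⁻ term: 0.0175·408.2^0.57·exp(0.008·44+0.085·3.6) = 1.04
  sum: 0.2649 + 1.04 → r_corr = 1.305 μm/a
ISO 9224: D(t) = r_corr · t^b with b = 0.813 (zinc, B1)
  D(2) = 1.305 × 2^0.813 = 1.305 × 1.757 = 2.292 μm

D(2) = 2.29 μm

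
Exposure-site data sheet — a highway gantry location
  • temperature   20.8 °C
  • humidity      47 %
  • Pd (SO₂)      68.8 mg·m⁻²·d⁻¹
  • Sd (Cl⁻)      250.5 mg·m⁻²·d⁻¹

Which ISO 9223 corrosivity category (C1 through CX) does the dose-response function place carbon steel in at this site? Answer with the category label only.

C4

carbon steel: f(T) = -0.054·(T−10) [T>10 °C] = -0.5832
  sulphur-dioxide contribution → 22.83 μm/a
  chloride contribution → 33.95 μm/a
  ⇒ r_corr(carbon steel) = 56.77 μm/a
56.8 μm/a falls in (50, 80] for carbon steel → category C4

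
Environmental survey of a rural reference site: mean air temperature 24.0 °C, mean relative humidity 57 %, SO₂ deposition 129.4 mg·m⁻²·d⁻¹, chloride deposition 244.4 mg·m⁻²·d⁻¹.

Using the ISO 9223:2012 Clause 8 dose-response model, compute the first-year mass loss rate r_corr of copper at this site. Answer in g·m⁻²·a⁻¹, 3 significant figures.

r_corr = 11.8 g·m⁻²·a⁻¹

copper: f(T) = -0.080·(T−10) [T>10 °C] = -1.1200
  Pd branch = 0.0053·Pd^0.26·e^(0.059·RH+f) = 0.1768 μm/a
  Cl⁻ term: 0.01025·244.4^0.27·exp(0.036·57+0.049·24.0) = 1.141
  r_corr = 0.1768 + 1.141 = 1.318 μm/a
Convert to mass loss: 1.318 μm/a × 8.96 g/cm³ = 11.81 g·m⁻²·a⁻¹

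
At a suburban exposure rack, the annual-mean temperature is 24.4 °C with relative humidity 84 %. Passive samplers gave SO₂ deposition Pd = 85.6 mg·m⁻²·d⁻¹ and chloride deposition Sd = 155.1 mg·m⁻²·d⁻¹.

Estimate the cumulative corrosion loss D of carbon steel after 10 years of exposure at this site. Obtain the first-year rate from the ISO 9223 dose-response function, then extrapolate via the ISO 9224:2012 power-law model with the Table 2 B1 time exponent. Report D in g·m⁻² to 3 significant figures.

carbon steel: T>10 °C ⇒ hinge -0.054·(24.4−10) = -0.7776
  sulphur-dioxide contribution → 44.13 μm/a
  chloride contribution → 98.75 μm/a
  ⇒ r_corr(carbon steel) = 142.9 μm/a
Power-law: D(10) = r_corr · 10^0.523
  D(10) = 142.9 × 10^0.523 = 142.9 × 3.334 = 476.4 μm
  Mass loss = 476.4 μm × 7.85 g/cm³ = 3740 g·m⁻²

D(10) = 3.74e+03 g·m⁻²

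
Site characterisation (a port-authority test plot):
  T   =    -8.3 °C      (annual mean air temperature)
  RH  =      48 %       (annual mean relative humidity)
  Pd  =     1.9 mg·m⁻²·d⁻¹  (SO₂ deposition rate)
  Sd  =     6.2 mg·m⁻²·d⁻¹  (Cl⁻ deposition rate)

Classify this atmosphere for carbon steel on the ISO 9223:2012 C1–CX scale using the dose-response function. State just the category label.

C2

carbon steel: temperature factor f = +0.150·(-18.3) = -2.7450
  SO₂ term: 1.77·1.9^0.52·exp(0.02·48-2.7450) = 0.4147
  Sd branch = 0.102·Sd^0.62·e^(0.033·RH+0.04·T) = 1.106 μm/a
  sum: 0.4147 + 1.106 → r_corr = 1.52 μm/a
1.52 μm/a falls in (1.3, 25] for carbon steel → category C2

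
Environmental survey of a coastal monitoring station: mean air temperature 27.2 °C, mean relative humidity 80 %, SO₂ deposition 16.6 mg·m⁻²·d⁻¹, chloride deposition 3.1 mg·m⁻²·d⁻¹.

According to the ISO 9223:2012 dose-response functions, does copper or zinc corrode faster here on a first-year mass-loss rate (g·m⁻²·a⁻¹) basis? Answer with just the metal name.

copper: T>10 °C ⇒ hinge -0.080·(27.2−10) = -1.3760
  Pd branch = 0.0053·Pd^0.26·e^(0.059·RH+f) = 0.3117 μm/a
  Cl⁻ term: 0.01025·3.1^0.27·exp(0.036·80+0.049·27.2) = 0.9397
  sum: 0.3117 + 0.9397 → r_corr = 1.251 μm/a
  mass loss = 1.251 μm/a × 8.96 g/cm³ = 11.21 g·m⁻²·a⁻¹
zinc: T>10 °C ⇒ hinge -0.071·(27.2−10) = -1.2212
  SO₂ term: 0.0129·16.6^0.44·exp(0.046·80-1.2212) = 0.5191
  Cl⁻ term: 0.0175·3.1^0.57·exp(0.008·80+0.085·27.2) = 0.6385
  r_corr = 0.5191 + 0.6385 = 1.158 μm/a
  mass loss = 1.158 μm/a × 7.14 g/cm³ = 8.265 g·m⁻²·a⁻¹
Ordering by g·m⁻²·a⁻¹: copper (11.2) > zinc (8.27)

copper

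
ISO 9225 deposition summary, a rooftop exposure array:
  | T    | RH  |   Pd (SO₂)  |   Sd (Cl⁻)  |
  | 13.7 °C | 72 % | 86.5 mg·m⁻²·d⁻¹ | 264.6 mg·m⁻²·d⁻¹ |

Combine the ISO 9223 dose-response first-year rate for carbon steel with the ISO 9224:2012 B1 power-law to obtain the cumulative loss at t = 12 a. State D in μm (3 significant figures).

carbon steel: f(T) = -0.054·(T−10) [T>10 °C] = -0.1998
  sulphur-dioxide contribution → 62.21 μm/a
  chloride contribution → 60.32 μm/a
  ⇒ r_corr(carbon steel) = 122.5 μm/a
Power-law: D(12) = r_corr · 12^0.523
  D(12) = 122.5 × 12^0.523 = 122.5 × 3.668 = 449.4 μm

D(12) = 449 μm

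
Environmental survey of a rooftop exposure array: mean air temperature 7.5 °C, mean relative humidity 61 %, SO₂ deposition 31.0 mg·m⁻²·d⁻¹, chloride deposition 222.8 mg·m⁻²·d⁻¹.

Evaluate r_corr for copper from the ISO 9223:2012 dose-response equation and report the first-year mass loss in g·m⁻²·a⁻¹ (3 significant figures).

copper: T≤10 °C ⇒ hinge +0.126·(7.5−10) = -0.3150
  sulphur-dioxide contribution → 0.3453 μm/a
  chloride contribution → 0.5728 μm/a
  ⇒ r_corr(copper) = 0.9181 μm/a
Convert to mass loss: 0.9181 μm/a × 8.96 g/cm³ = 8.226 g·m⁻²·a⁻¹

r_corr = 8.23 g·m⁻²·a⁻¹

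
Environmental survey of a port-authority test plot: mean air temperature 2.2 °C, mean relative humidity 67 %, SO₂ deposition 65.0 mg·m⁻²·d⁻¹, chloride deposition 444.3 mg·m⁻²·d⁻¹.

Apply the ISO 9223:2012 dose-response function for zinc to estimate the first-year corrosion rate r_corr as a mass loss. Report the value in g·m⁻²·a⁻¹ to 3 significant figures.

r_corr = 17.7 g·m⁻²·a⁻¹

zinc: f(T) = +0.038·(T−10) [T≤10 °C] = -0.2964
  Pd branch = 0.0129·Pd^0.44·e^(0.046·RH+f) = 1.312 μm/a
  Cl⁻ term: 0.0175·444.3^0.57·exp(0.008·67+0.085·2.2) = 1.165
  sum: 1.312 + 1.165 → r_corr = 2.477 μm/a
Convert to mass loss: 2.477 μm/a × 7.14 g/cm³ = 17.69 g·m⁻²·a⁻¹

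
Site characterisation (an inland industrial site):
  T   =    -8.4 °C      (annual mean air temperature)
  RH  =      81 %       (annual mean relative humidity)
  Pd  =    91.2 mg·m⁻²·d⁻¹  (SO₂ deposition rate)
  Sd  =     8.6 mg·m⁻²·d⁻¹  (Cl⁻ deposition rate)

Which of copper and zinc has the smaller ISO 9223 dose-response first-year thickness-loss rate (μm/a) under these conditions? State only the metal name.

copper: T≤10 °C ⇒ hinge +0.126·(-8.4−10) = -2.3184
  SO₂ term: 0.0053·91.2^0.26·exp(0.059·81-2.3184) = 0.2007
  Sd branch = 0.01025·Sd^0.27·e^(0.036·RH+0.049·T) = 0.2242 μm/a
  sum: 0.2007 + 0.2242 → r_corr = 0.4249 μm/a
zinc: T≤10 °C ⇒ hinge +0.038·(-8.4−10) = -0.6992
  Pd branch = 0.0129·Pd^0.44·e^(0.046·RH+f) = 1.939 μm/a
  Cl⁻ term: 0.0175·8.6^0.57·exp(0.008·81+0.085·-8.4) = 0.05585
  sum: 1.939 + 0.05585 → r_corr = 1.995 μm/a
Ordering by μm/a: zinc (1.99) > copper (0.425)

copper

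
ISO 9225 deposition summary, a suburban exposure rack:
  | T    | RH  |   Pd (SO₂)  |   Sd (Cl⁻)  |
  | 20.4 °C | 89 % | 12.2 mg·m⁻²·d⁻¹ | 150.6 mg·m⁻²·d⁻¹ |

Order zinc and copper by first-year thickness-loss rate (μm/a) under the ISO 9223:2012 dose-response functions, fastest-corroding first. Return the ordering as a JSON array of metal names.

["zinc", "copper"]

zinc: T>10 °C ⇒ hinge -0.071·(20.4−10) = -0.7384
  Pd branch = 0.0129·Pd^0.44·e^(0.046·RH+f) = 1.111 μm/a
  Sd branch = 0.0175·Sd^0.57·e^(0.008·RH+0.085·T) = 3.521 μm/a
  sum: 1.111 + 3.521 → r_corr = 4.633 μm/a
copper: temperature factor f = -0.080·(10.4) = -0.8320
  Pd branch = 0.0053·Pd^0.26·e^(0.059·RH+f) = 0.8431 μm/a
  Sd branch = 0.01025·Sd^0.27·e^(0.036·RH+0.049·T) = 2.657 μm/a
  r_corr = 0.8431 + 2.657 = 3.5 μm/a
Ordering by μm/a: zinc (4.63) > copper (3.5)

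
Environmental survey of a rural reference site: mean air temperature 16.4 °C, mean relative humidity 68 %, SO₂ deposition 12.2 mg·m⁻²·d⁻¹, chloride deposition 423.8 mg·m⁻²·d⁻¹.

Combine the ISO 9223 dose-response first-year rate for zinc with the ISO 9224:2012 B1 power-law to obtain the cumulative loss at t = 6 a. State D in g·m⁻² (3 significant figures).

D(6) = 134 g·m⁻²

zinc: temperature factor f = -0.071·(6.4) = -0.4544
  Pd branch = 0.0129·Pd^0.44·e^(0.046·RH+f) = 0.562 μm/a
  Cl⁻ term: 0.0175·423.8^0.57·exp(0.008·68+0.085·16.4) = 3.821
  r_corr = 0.562 + 3.821 = 4.383 μm/a
ISO 9224: D(t) = r_corr · t^b with b = 0.813 (zinc, B1)
  D(6) = 4.383 × 6^0.813 = 4.383 × 4.292 = 18.81 μm
  Mass loss = 18.81 μm × 7.14 g/cm³ = 134.3 g·m⁻²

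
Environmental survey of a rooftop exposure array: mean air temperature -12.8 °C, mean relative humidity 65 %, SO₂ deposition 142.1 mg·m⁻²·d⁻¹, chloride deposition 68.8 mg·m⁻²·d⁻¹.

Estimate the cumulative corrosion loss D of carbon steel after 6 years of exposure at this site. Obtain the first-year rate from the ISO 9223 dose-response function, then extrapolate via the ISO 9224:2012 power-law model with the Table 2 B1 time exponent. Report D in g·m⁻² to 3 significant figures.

carbon steel: f(T) = +0.150·(T−10) [T≤10 °C] = -3.4200
  sulphur-dioxide contribution → 2.797 μm/a
  chloride contribution → 7.196 μm/a
  total first-year rate 9.993 μm/a
Power-law: D(6) = r_corr · 6^0.523
  D(6) = 9.993 × 6^0.523 = 9.993 × 2.553 = 25.51 μm
  Mass loss = 25.51 μm × 7.85 g/cm³ = 200.2 g·m⁻²

D(6) = 200 g·m⁻²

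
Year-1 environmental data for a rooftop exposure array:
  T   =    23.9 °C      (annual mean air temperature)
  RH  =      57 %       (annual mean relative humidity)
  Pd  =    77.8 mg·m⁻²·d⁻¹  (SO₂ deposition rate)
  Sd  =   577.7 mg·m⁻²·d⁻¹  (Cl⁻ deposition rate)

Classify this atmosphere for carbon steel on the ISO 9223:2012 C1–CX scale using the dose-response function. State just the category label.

carbon steel: T>10 °C ⇒ hinge -0.054·(23.9−10) = -0.7506
  SO₂ term: 1.77·77.8^0.52·exp(0.02·57-0.7506) = 25.14
  Cl⁻ term: 0.102·577.7^0.62·exp(0.033·57+0.04·23.9) = 89.73
  sum: 25.14 + 89.73 → r_corr = 114.9 μm/a
115 μm/a falls in (80, 200] for carbon steel → category C5

C5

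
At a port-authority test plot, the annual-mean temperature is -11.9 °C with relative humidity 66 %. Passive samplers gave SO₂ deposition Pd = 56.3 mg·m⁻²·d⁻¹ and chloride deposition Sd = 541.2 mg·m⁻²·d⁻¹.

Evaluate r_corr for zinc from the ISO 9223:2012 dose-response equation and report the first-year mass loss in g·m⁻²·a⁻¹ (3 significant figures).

r_corr = 7.70 g·m⁻²·a⁻¹

zinc: temperature factor f = +0.038·(-21.9) = -0.8322
  SO₂ term: 0.0129·56.3^0.44·exp(0.046·66-0.8322) = 0.6885
  Sd branch = 0.0175·Sd^0.57·e^(0.008·RH+0.085·T) = 0.39 μm/a
  r_corr = 0.6885 + 0.39 = 1.079 μm/a
Convert to mass loss: 1.079 μm/a × 7.14 g/cm³ = 7.701 g·m⁻²·a⁻¹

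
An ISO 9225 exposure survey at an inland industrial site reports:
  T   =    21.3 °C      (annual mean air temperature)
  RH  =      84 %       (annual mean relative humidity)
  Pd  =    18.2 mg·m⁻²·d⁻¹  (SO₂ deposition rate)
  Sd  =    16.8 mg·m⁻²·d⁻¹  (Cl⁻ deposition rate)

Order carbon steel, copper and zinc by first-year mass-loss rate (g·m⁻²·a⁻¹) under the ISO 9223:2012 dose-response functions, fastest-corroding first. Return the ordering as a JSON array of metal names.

carbon steel: temperature factor f = -0.054·(11.3) = -0.6102
  Pd branch = 1.77·Pd^0.52·e^(0.02·RH+f) = 23.32 μm/a
  Cl⁻ term: 0.102·16.8^0.62·exp(0.033·84+0.04·21.3) = 21.99
  r_corr = 23.32 + 21.99 = 45.31 μm/a
  mass loss = 45.31 μm/a × 7.85 g/cm³ = 355.7 g·m⁻²·a⁻¹
copper: temperature factor f = -0.080·(11.3) = -0.9040
  SO₂ term: 0.0053·18.2^0.26·exp(0.059·84-0.9040) = 0.6481
  Sd branch = 0.01025·Sd^0.27·e^(0.036·RH+0.049·T) = 1.283 μm/a
  sum: 0.6481 + 1.283 → r_corr = 1.931 μm/a
  mass loss = 1.931 μm/a × 8.96 g/cm³ = 17.3 g·m⁻²·a⁻¹
zinc: temperature factor f = -0.071·(11.3) = -0.8023
  SO₂ term: 0.0129·18.2^0.44·exp(0.046·84-0.8023) = 0.9879
  Cl⁻ term: 0.0175·16.8^0.57·exp(0.008·84+0.085·21.3) = 1.046
  r_corr = 0.9879 + 1.046 = 2.034 μm/a
  mass loss = 2.034 μm/a × 7.14 g/cm³ = 14.52 g·m⁻²·a⁻¹
Ordering by g·m⁻²·a⁻¹: carbon steel (356) > copper (17.3) > zinc (14.5)

["carbon steel", "copper", "zinc"]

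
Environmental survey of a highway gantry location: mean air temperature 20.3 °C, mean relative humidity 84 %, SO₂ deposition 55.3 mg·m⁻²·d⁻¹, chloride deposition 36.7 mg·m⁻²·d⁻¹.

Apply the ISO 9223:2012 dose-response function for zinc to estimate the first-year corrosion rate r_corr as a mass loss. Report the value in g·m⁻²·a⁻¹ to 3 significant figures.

zinc: temperature factor f = -0.071·(10.3) = -0.7313
  sulphur-dioxide contribution → 1.729 μm/a
  chloride contribution → 1.5 μm/a
  ⇒ r_corr(zinc) = 3.23 μm/a
Convert to mass loss: 3.23 μm/a × 7.14 g/cm³ = 23.06 g·m⁻²·a⁻¹

r_corr = 23.1 g·m⁻²·a⁻¹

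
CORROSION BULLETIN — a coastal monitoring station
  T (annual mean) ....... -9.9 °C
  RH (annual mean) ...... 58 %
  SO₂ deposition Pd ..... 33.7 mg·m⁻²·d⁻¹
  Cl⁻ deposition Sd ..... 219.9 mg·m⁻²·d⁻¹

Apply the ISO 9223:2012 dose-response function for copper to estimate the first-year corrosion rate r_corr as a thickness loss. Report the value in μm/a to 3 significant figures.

copper: T≤10 °C ⇒ hinge +0.126·(-9.9−10) = -2.5074
  Pd branch = 0.0053·Pd^0.26·e^(0.059·RH+f) = 0.03301 μm/a
  Sd branch = 0.01025·Sd^0.27·e^(0.036·RH+0.049·T) = 0.2184 μm/a
  sum: 0.03301 + 0.2184 → r_corr = 0.2514 μm/a

r_corr = 0.251 μm/a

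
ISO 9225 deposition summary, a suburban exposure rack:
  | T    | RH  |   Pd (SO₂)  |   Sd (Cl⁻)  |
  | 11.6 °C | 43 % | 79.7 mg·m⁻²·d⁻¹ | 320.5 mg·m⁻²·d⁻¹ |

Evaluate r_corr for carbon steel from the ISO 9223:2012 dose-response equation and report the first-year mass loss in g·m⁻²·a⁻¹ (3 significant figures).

carbon steel: temperature factor f = -0.054·(1.6) = -0.0864
  sulphur-dioxide contribution → 37.39 μm/a
  chloride contribution → 23.99 μm/a
  ⇒ r_corr(carbon steel) = 61.37 μm/a
Convert to mass loss: 61.37 μm/a × 7.85 g/cm³ = 481.8 g·m⁻²·a⁻¹

r_corr = 482 g·m⁻²·a⁻¹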